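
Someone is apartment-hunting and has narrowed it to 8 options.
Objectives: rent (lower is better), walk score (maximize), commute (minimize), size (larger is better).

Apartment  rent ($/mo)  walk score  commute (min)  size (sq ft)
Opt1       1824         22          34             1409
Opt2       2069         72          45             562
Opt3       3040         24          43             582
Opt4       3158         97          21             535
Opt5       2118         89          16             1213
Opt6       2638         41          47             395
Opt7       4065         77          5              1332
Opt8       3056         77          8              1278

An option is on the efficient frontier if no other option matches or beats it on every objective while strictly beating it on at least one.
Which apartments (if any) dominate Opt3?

Opt5

Opt5: rent 2118≤3040, walk score 89≥24, commute 16≤43, size 1213≥582 — dominates Opt3.
Others (Opt1, Opt2, Opt4, Opt6, Opt7, Opt8) are each worse than Opt3 on at least one objective.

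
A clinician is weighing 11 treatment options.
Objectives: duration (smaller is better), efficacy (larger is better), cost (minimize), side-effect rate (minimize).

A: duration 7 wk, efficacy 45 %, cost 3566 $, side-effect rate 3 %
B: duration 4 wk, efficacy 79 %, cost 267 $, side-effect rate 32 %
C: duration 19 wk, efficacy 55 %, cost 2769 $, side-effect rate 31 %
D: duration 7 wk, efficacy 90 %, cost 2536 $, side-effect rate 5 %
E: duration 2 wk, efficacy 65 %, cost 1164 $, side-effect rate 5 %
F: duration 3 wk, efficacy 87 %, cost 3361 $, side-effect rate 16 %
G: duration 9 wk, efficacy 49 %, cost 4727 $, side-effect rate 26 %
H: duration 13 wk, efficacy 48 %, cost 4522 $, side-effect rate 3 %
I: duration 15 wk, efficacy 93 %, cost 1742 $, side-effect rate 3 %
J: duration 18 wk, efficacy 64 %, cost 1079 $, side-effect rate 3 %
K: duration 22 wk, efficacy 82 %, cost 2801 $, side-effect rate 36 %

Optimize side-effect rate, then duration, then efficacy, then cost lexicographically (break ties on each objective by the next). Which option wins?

First minimize side-effect rate: best is 3, kept {A, H, I, J}.
Then minimize duration: best is 7, kept {A}.

A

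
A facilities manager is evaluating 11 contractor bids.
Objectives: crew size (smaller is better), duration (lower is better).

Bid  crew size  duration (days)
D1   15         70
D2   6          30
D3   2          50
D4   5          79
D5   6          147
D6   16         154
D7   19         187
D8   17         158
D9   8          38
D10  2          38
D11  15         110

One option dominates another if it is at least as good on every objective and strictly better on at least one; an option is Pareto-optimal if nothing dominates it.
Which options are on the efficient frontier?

D1: dominated by D2 (crew size 6≤15, duration 30≤70).
D2: not dominated (best duration).
D3: dominated by D10 (crew size 2≤2, duration 38≤50).
D4: dominated by D3 (crew size 2≤5, duration 50≤79).
D5: dominated by D2 (crew size 6≤6, duration 30≤147).
D6: dominated by D1 (crew size 15≤16, duration 70≤154).
D7: dominated by D1 (crew size 15≤19, duration 70≤187).
D8: dominated by D1 (crew size 15≤17, duration 70≤158).
D9: dominated by D2 (crew size 6≤8, duration 30≤38).
D10: not dominated.
D11: dominated by D1 (crew size 15≤15, duration 70≤110).

D2, D10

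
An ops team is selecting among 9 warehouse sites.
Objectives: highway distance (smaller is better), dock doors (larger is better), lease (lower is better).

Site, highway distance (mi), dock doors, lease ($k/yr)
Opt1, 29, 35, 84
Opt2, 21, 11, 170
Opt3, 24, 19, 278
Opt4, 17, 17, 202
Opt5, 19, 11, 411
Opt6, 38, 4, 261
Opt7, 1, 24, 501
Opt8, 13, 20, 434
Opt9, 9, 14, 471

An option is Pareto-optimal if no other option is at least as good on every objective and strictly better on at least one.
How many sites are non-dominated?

Opt1: not dominated (best dock doors).
Opt2: not dominated.
Opt3: not dominated.
Opt4: not dominated.
Opt5: dominated by Opt4 (highway distance 17≤19, dock doors 17≥11, lease 202≤411).
Opt6: dominated by Opt1 (highway distance 29≤38, dock doors 35≥4, lease 84≤261).
Opt7: not dominated (best highway distance).
Opt8: not dominated.
Opt9: not dominated.
Pareto-optimal: Opt1, Opt2, Opt3, Opt4, Opt7, Opt8, Opt9 → 7.

7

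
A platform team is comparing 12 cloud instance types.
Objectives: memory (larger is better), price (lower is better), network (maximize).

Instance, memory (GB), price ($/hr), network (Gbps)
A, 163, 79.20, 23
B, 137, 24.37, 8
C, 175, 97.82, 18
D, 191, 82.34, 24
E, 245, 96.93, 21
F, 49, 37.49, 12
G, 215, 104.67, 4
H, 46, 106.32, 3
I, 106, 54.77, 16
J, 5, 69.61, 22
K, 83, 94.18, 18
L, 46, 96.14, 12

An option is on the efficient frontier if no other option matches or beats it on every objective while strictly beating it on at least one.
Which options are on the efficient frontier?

A, B, D, E, F, I, J

A: not dominated.
B: not dominated (best price).
C: dominated by D (memory 191≥175, price 82.34≤97.82, network 24≥18).
D: not dominated (best network).
E: not dominated (best memory).
F: not dominated.
G: dominated by E (memory 245≥215, price 96.93≤104.67, network 21≥4).
H: dominated by A (memory 163≥46, price 79.20≤106.32, network 23≥3).
I: not dominated.
J: not dominated.
K: dominated by A (memory 163≥83, price 79.20≤94.18, network 23≥18).
L: dominated by A (memory 163≥46, price 79.20≤96.14, network 23≥12).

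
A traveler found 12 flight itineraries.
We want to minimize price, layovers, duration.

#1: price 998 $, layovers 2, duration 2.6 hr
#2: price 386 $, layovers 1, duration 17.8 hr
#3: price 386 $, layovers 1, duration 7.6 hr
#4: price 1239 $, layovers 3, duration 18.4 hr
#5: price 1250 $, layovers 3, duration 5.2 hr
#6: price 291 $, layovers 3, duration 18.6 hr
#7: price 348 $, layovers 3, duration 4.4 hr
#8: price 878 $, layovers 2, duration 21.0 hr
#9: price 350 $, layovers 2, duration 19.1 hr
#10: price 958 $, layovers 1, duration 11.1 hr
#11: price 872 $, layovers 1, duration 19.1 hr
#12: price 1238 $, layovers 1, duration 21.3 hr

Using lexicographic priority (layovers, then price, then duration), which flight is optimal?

First minimize layovers: best is 1, kept {#2, #3, #10, #11, #12}.
Then minimize price: best is 386, kept {#2, #3}.
Then minimize duration: best is 7.6, kept {#3}.

#3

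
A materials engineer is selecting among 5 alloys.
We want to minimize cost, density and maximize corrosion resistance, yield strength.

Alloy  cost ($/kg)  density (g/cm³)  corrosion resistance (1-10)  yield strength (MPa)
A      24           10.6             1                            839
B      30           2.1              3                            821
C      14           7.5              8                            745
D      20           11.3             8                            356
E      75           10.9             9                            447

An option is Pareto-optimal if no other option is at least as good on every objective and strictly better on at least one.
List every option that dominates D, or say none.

C: cost 14≤20, density 7.5≤11.3, corrosion resistance 8≥8, yield strength 745≥356 — dominates D.
Others (A, B, E) are each worse than D on at least one objective.

C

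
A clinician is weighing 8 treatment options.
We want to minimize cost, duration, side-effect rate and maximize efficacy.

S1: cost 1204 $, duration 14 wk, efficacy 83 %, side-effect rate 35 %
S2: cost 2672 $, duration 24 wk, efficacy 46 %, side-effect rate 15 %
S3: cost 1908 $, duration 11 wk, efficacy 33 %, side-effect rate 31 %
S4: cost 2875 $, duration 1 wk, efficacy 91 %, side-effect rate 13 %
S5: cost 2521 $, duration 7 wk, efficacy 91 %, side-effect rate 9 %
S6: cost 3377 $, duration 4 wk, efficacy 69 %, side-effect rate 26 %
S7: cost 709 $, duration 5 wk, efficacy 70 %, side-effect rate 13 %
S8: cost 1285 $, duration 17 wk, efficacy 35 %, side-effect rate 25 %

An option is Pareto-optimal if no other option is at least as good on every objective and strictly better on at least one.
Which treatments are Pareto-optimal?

S1: not dominated.
S2: dominated by S5 (cost 2521≤2672, duration 7≤24, efficacy 91≥46, side-effect rate 9≤15).
S3: dominated by S7 (cost 709≤1908, duration 5≤11, efficacy 70≥33, side-effect rate 13≤31).
S4: not dominated (best duration).
S5: not dominated (best side-effect rate).
S6: dominated by S4 (cost 2875≤3377, duration 1≤4, efficacy 91≥69, side-effect rate 13≤26).
S7: not dominated (best cost).
S8: dominated by S7 (cost 709≤1285, duration 5≤17, efficacy 70≥35, side-effect rate 13≤25).

S1, S4, S5, S7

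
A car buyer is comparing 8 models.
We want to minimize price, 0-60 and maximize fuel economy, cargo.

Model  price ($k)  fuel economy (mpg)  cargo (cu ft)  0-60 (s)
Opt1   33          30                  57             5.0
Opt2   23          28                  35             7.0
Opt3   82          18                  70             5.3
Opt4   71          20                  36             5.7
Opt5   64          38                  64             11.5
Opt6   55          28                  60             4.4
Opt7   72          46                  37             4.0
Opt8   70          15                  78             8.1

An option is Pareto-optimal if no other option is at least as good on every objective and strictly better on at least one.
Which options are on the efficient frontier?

Opt1: not dominated.
Opt2: not dominated (best price).
Opt3: not dominated.
Opt4: dominated by Opt1 (price 33≤71, fuel economy 30≥20, cargo 57≥36, 0-60 5.0≤5.7).
Opt5: not dominated.
Opt6: not dominated.
Opt7: not dominated (best fuel economy).
Opt8: not dominated (best cargo).

Opt1, Opt2, Opt3, Opt5, Opt6, Opt7, Opt8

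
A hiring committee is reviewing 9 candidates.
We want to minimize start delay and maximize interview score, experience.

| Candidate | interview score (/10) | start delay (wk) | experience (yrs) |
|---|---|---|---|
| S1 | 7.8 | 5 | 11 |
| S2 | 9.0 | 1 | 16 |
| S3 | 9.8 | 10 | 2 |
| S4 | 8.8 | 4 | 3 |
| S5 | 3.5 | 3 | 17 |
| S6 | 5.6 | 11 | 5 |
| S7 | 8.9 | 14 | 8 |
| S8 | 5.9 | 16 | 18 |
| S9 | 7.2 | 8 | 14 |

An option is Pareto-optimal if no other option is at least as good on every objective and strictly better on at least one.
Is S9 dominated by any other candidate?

Yes

S2 vs S9: interview score 9.0≥7.2, start delay 1≤8, experience 16≥14 — S2 is at least as good on every objective and strictly better on at least one, so S2 dominates S9.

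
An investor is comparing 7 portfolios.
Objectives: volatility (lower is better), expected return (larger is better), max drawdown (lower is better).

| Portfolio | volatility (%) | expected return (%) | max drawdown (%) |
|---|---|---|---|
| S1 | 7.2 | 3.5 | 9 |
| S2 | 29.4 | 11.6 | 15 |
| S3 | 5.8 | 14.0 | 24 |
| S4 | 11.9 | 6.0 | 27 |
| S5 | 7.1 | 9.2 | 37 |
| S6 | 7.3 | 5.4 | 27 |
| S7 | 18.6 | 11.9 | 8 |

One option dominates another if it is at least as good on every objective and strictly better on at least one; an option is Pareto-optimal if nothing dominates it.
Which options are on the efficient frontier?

S1, S3, S7

S1: not dominated.
S2: dominated by S7 (volatility 18.6≤29.4, expected return 11.9≥11.6, max drawdown 8≤15).
S3: not dominated (best volatility).
S4: dominated by S3 (volatility 5.8≤11.9, expected return 14.0≥6.0, max drawdown 24≤27).
S5: dominated by S3 (volatility 5.8≤7.1, expected return 14.0≥9.2, max drawdown 24≤37).
S6: dominated by S3 (volatility 5.8≤7.3, expected return 14.0≥5.4, max drawdown 24≤27).
S7: not dominated (best max drawdown).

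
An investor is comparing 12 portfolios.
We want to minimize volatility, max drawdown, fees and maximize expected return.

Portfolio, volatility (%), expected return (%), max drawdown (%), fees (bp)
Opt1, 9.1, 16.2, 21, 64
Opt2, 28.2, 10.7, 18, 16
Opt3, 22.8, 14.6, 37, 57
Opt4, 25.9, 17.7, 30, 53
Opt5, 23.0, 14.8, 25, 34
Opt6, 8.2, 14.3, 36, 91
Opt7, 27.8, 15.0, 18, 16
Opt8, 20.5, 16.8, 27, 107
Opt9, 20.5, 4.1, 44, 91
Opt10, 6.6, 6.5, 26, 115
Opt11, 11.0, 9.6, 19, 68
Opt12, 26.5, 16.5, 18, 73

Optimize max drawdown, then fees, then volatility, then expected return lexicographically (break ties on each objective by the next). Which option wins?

Opt7

First minimize max drawdown: best is 18, kept {Opt2, Opt7, Opt12}.
Then minimize fees: best is 16, kept {Opt2, Opt7}.
Then minimize volatility: best is 27.8, kept {Opt7}.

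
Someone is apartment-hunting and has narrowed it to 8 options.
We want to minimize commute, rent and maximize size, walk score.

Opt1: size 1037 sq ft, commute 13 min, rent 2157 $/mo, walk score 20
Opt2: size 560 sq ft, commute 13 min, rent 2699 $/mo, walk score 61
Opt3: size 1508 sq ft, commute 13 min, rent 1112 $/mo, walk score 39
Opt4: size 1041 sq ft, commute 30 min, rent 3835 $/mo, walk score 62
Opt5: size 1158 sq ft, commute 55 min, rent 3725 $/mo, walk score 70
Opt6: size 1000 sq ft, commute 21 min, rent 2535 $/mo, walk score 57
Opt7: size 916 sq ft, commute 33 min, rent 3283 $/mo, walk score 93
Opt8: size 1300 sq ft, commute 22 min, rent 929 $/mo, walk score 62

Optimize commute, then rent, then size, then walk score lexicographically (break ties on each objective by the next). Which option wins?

Opt3

First minimize commute: best is 13, kept {Opt1, Opt2, Opt3}.
Then minimize rent: best is 1112, kept {Opt3}.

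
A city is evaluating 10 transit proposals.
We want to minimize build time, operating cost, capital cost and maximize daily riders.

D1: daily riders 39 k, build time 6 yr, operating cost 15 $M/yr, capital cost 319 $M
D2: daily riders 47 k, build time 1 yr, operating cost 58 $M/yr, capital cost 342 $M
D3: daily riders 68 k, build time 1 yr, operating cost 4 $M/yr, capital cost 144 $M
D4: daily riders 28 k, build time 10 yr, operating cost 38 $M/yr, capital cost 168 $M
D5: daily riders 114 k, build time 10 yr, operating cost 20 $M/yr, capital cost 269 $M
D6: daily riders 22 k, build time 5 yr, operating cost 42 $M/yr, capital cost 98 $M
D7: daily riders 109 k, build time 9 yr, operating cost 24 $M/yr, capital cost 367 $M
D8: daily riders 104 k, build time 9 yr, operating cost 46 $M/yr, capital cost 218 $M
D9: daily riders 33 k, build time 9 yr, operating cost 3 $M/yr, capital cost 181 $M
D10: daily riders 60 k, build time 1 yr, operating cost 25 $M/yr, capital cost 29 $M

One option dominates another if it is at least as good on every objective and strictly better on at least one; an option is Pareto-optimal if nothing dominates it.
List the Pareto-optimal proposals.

D1: dominated by D3 (daily riders 68≥39, build time 1≤6, operating cost 4≤15, capital cost 144≤319).
D2: dominated by D3 (daily riders 68≥47, build time 1≤1, operating cost 4≤58, capital cost 144≤342).
D3: not dominated.
D4: dominated by D3 (daily riders 68≥28, build time 1≤10, operating cost 4≤38, capital cost 144≤168).
D5: not dominated (best daily riders).
D6: dominated by D10 (daily riders 60≥22, build time 1≤5, operating cost 25≤42, capital cost 29≤98).
D7: not dominated.
D8: not dominated.
D9: not dominated (best operating cost).
D10: not dominated (best capital cost).

D3, D5, D7, D8, D9, D10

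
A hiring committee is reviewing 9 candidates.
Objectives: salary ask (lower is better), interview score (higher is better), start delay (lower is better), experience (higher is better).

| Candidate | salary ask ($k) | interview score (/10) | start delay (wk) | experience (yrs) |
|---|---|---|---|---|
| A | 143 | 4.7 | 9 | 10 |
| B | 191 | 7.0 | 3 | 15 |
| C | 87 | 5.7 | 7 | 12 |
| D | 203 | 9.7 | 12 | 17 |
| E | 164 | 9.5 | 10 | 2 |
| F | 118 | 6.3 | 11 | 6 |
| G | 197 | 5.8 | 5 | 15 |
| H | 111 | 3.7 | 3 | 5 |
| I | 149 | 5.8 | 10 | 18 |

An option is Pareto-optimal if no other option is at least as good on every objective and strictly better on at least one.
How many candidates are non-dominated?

A: dominated by C (salary ask 87≤143, interview score 5.7≥4.7, start delay 7≤9, experience 12≥10).
B: not dominated.
C: not dominated (best salary ask).
D: not dominated (best interview score).
E: not dominated.
F: not dominated.
G: dominated by B (salary ask 191≤197, interview score 7.0≥5.8, start delay 3≤5, experience 15≥15).
H: not dominated.
I: not dominated (best experience).
Pareto-optimal: B, C, D, E, F, H, I → 7.

7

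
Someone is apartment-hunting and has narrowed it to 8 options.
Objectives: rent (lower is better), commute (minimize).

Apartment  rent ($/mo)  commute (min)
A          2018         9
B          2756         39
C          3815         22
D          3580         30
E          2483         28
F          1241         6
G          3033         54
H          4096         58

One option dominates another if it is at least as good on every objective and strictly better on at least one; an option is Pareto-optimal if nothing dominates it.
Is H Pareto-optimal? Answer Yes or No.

No

A vs H: rent 2018≤4096, commute 9≤58 — A is at least as good on every objective and strictly better on at least one, so A dominates H.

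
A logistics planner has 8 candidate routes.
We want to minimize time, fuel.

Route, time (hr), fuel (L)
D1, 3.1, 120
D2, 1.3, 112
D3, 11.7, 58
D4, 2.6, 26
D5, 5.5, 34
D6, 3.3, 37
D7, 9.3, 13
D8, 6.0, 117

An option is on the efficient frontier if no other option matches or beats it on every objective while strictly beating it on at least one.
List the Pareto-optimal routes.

D2, D4, D7

D1: dominated by D2 (time 1.3≤3.1, fuel 112≤120).
D2: not dominated (best time).
D3: dominated by D4 (time 2.6≤11.7, fuel 26≤58).
D4: not dominated.
D5: dominated by D4 (time 2.6≤5.5, fuel 26≤34).
D6: dominated by D4 (time 2.6≤3.3, fuel 26≤37).
D7: not dominated (best fuel).
D8: dominated by D2 (time 1.3≤6.0, fuel 112≤117).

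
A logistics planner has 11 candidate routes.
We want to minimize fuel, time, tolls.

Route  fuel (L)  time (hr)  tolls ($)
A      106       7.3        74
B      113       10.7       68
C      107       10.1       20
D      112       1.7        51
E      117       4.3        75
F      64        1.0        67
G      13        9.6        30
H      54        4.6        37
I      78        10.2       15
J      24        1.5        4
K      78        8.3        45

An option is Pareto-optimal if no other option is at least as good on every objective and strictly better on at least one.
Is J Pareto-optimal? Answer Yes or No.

A: worse on fuel (106 vs 24).
B: worse on fuel (113 vs 24).
C: worse on fuel (107 vs 24).
D: worse on fuel (112 vs 24).
E: worse on fuel (117 vs 24).
F: worse on fuel (64 vs 24).
G: worse on time (9.6 vs 1.5).
H: worse on fuel (54 vs 24).
I: worse on fuel (78 vs 24).
K: worse on fuel (78 vs 24).
No option is at least as good as J on every objective and strictly better on one.

Yes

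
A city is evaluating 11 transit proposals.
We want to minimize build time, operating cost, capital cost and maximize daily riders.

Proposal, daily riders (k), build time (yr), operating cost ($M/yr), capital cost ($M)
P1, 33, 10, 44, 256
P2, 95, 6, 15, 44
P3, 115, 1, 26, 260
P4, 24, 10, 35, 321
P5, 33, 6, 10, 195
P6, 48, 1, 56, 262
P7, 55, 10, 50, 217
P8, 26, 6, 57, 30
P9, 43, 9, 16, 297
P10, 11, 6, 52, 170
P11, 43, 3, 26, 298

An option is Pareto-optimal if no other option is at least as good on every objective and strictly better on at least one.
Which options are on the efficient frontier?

P1: dominated by P2 (daily riders 95≥33, build time 6≤10, operating cost 15≤44, capital cost 44≤256).
P2: not dominated.
P3: not dominated (best daily riders).
P4: dominated by P2 (daily riders 95≥24, build time 6≤10, operating cost 15≤35, capital cost 44≤321).
P5: not dominated (best operating cost).
P6: dominated by P3 (daily riders 115≥48, build time 1≤1, operating cost 26≤56, capital cost 260≤262).
P7: dominated by P2 (daily riders 95≥55, build time 6≤10, operating cost 15≤50, capital cost 44≤217).
P8: not dominated (best capital cost).
P9: dominated by P2 (daily riders 95≥43, build time 6≤9, operating cost 15≤16, capital cost 44≤297).
P10: dominated by P2 (daily riders 95≥11, build time 6≤6, operating cost 15≤52, capital cost 44≤170).
P11: dominated by P3 (daily riders 115≥43, build time 1≤3, operating cost 26≤26, capital cost 260≤298).

P2, P3, P5, P8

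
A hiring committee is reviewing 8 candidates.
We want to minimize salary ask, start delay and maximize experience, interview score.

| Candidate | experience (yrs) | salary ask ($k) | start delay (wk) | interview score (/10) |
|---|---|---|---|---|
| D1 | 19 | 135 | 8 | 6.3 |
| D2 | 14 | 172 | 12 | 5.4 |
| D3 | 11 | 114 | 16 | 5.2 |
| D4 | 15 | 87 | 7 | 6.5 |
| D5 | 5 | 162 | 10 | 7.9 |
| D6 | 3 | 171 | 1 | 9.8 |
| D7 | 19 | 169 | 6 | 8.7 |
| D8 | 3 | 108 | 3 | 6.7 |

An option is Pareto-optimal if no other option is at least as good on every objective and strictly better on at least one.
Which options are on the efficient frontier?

D1: not dominated.
D2: dominated by D1 (experience 19≥14, salary ask 135≤172, start delay 8≤12, interview score 6.3≥5.4).
D3: dominated by D4 (experience 15≥11, salary ask 87≤114, start delay 7≤16, interview score 6.5≥5.2).
D4: not dominated (best salary ask).
D5: not dominated.
D6: not dominated (best start delay).
D7: not dominated.
D8: not dominated.

D1, D4, D5, D6, D7, D8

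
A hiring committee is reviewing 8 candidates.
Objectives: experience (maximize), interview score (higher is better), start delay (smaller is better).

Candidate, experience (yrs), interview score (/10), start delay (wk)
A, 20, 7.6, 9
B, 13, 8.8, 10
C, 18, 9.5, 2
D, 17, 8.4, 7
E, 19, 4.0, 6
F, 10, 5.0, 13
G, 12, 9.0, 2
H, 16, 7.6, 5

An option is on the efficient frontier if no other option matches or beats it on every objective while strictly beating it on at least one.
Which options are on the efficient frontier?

A, C, E

A: not dominated (best experience).
B: dominated by C (experience 18≥13, interview score 9.5≥8.8, start delay 2≤10).
C: not dominated (best interview score).
D: dominated by C (experience 18≥17, interview score 9.5≥8.4, start delay 2≤7).
E: not dominated.
F: dominated by A (experience 20≥10, interview score 7.6≥5.0, start delay 9≤13).
G: dominated by C (experience 18≥12, interview score 9.5≥9.0, start delay 2≤2).
H: dominated by C (experience 18≥16, interview score 9.5≥7.6, start delay 2≤5).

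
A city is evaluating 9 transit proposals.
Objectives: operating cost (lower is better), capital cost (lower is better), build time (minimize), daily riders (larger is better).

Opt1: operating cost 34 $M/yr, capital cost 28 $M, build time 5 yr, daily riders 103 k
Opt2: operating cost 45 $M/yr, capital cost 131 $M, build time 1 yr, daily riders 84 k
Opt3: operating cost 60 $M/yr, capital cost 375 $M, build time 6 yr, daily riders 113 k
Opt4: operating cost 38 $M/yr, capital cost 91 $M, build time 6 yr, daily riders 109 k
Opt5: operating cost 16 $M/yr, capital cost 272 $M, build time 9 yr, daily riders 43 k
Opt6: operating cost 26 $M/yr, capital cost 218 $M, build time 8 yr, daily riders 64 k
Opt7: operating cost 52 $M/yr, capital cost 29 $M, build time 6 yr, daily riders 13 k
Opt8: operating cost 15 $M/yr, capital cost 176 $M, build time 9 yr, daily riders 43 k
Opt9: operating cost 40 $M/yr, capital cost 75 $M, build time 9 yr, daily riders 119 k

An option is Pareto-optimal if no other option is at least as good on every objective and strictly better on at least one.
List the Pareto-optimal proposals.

Opt1, Opt2, Opt3, Opt4, Opt6, Opt8, Opt9

Opt1: not dominated (best capital cost).
Opt2: not dominated (best build time).
Opt3: not dominated.
Opt4: not dominated.
Opt5: dominated by Opt8 (operating cost 15≤16, capital cost 176≤272, build time 9≤9, daily riders 43≥43).
Opt6: not dominated.
Opt7: dominated by Opt1 (operating cost 34≤52, capital cost 28≤29, build time 5≤6, daily riders 103≥13).
Opt8: not dominated (best operating cost).
Opt9: not dominated (best daily riders).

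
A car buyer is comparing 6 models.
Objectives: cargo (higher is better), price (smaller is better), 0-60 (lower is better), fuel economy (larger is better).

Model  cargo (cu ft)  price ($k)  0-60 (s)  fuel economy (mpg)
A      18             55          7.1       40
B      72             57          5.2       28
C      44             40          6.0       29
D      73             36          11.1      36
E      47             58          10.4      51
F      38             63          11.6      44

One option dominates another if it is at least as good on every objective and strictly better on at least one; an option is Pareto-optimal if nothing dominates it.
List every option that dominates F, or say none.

E: cargo 47≥38, price 58≤63, 0-60 10.4≤11.6, fuel economy 51≥44 — dominates F.
Others (A, B, C, D) are each worse than F on at least one objective.

E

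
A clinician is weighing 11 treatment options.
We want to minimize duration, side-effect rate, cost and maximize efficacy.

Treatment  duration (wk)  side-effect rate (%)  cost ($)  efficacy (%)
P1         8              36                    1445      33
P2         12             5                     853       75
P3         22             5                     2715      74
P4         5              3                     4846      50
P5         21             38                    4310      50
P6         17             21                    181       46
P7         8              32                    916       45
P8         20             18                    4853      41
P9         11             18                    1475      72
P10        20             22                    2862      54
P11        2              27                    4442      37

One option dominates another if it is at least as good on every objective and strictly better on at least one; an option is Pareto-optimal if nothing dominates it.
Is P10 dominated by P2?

P2 vs P10: duration 12≤20, side-effect rate 5≤22, cost 853≤2862, efficacy 75≥54 — P2 is at least as good on every objective with at least one strict improvement.

Yes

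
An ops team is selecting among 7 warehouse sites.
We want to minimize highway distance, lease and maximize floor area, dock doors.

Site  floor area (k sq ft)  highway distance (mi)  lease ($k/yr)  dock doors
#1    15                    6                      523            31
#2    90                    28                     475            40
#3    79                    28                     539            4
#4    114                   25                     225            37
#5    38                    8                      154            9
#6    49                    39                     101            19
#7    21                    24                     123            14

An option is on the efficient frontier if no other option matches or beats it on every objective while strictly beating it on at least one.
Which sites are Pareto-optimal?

#1: not dominated (best highway distance).
#2: not dominated (best dock doors).
#3: dominated by #2 (floor area 90≥79, highway distance 28≤28, lease 475≤539, dock doors 40≥4).
#4: not dominated (best floor area).
#5: not dominated.
#6: not dominated (best lease).
#7: not dominated.

#1, #2, #4, #5, #6, #7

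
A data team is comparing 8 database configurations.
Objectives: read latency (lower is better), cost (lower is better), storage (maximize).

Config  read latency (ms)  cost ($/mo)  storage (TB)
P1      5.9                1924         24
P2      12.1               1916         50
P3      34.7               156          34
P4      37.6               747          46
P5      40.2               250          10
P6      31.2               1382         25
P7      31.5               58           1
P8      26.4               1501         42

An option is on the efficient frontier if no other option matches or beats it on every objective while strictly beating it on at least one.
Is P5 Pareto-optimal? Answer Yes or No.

No

P3 vs P5: read latency 34.7≤40.2, cost 156≤250, storage 34≥10 — P3 is at least as good on every objective and strictly better on at least one, so P3 dominates P5.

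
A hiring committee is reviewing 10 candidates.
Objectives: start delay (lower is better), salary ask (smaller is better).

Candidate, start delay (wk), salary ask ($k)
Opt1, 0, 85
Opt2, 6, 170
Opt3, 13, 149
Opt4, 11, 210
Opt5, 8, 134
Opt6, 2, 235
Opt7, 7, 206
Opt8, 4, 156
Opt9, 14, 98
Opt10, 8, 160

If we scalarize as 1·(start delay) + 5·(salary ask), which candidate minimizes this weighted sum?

Opt1

Opt1: 1·0 + 5·85 = 425
Opt2: 1·6 + 5·170 = 856
Opt3: 1·13 + 5·149 = 758
Opt4: 1·11 + 5·210 = 1061
Opt5: 1·8 + 5·134 = 678
Opt6: 1·2 + 5·235 = 1177
Opt7: 1·7 + 5·206 = 1037
Opt8: 1·4 + 5·156 = 784
Opt9: 1·14 + 5·98 = 504
Opt10: 1·8 + 5·160 = 808
Lowest: Opt1 at 425.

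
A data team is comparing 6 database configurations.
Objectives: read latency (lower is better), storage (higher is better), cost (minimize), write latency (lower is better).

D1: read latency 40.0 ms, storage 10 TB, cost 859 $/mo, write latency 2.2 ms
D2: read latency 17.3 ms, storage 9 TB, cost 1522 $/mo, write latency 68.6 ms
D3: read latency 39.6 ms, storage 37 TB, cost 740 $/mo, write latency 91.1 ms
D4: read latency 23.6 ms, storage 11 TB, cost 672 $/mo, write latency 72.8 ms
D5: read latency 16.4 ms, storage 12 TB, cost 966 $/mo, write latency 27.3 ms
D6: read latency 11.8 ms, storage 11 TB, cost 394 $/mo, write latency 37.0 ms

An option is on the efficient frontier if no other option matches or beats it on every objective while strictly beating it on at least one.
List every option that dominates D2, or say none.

D5: read latency 16.4≤17.3, storage 12≥9, cost 966≤1522, write latency 27.3≤68.6 — dominates D2.
D6: read latency 11.8≤17.3, storage 11≥9, cost 394≤1522, write latency 37.0≤68.6 — dominates D2.
Others (D1, D3, D4) are each worse than D2 on at least one objective.

D5, D6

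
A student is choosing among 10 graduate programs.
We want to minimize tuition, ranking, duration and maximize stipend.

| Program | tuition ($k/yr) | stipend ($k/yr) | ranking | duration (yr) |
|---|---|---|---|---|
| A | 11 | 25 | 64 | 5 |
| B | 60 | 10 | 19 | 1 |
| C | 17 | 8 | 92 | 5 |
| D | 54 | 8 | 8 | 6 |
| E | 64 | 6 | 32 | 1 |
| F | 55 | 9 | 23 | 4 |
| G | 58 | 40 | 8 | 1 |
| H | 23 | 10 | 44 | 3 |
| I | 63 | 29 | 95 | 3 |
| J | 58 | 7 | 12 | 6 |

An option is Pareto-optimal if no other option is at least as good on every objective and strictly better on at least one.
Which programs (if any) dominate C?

A: tuition 11≤17, stipend 25≥8, ranking 64≤92, duration 5≤5 — dominates C.
Others (B, D, E, F, G, H, I, J) are each worse than C on at least one objective.

A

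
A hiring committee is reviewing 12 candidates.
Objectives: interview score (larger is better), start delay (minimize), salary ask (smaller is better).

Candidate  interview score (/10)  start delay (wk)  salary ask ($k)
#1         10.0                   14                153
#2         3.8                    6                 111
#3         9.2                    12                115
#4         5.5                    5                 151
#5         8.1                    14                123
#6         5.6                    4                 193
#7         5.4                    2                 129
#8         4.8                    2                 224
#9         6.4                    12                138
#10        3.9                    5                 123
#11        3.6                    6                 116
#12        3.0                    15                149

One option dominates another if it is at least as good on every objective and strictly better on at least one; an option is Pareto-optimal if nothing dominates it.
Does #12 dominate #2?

No

#12 vs #2: #12 is worse on interview score (3.0 vs 3.8), so it does not dominate #2.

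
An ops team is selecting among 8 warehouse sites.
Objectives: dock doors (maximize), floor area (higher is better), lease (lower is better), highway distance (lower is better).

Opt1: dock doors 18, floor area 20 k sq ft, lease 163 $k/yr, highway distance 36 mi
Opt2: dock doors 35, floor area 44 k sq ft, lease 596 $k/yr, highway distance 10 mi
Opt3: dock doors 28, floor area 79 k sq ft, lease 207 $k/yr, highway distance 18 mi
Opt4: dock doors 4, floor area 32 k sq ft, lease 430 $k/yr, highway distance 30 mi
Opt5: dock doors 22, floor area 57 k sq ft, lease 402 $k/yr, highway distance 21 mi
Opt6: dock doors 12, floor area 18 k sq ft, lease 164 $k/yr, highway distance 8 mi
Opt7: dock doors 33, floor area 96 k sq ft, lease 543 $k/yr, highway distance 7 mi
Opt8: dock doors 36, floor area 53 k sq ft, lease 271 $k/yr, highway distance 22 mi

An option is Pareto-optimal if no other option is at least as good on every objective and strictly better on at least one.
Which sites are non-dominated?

Opt1: not dominated (best lease).
Opt2: not dominated.
Opt3: not dominated.
Opt4: dominated by Opt3 (dock doors 28≥4, floor area 79≥32, lease 207≤430, highway distance 18≤30).
Opt5: dominated by Opt3 (dock doors 28≥22, floor area 79≥57, lease 207≤402, highway distance 18≤21).
Opt6: not dominated.
Opt7: not dominated (best floor area).
Opt8: not dominated (best dock doors).

Opt1, Opt2, Opt3, Opt6, Opt7, Opt8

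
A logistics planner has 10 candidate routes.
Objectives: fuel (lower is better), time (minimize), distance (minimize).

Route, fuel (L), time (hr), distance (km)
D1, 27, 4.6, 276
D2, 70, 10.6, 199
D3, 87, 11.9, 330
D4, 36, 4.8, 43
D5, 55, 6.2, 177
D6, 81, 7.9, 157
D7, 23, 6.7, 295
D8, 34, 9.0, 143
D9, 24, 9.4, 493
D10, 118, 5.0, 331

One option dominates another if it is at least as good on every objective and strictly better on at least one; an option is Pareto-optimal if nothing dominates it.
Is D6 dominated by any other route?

Yes

D4 vs D6: fuel 36≤81, time 4.8≤7.9, distance 43≤157 — D4 is at least as good on every objective and strictly better on at least one, so D4 dominates D6.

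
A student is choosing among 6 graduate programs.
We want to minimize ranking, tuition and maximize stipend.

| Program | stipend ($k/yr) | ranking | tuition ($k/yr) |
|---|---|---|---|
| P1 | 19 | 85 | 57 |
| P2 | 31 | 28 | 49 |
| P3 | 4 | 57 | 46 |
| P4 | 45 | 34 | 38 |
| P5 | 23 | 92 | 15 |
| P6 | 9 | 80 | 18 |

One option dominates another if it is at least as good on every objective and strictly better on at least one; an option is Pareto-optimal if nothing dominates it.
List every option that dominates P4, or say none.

none

P1: worse on stipend (19 vs 45).
P2: worse on stipend (31 vs 45).
P3: worse on stipend (4 vs 45).
P5: worse on stipend (23 vs 45).
P6: worse on stipend (9 vs 45).
No option dominates P4.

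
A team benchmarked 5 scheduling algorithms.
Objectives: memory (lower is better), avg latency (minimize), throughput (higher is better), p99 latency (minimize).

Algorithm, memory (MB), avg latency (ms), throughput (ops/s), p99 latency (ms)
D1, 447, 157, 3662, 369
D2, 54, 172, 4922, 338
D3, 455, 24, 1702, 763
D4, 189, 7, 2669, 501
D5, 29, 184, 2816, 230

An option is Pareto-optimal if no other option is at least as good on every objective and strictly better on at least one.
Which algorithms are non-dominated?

D1, D2, D4, D5

D1: not dominated.
D2: not dominated (best throughput).
D3: dominated by D4 (memory 189≤455, avg latency 7≤24, throughput 2669≥1702, p99 latency 501≤763).
D4: not dominated (best avg latency).
D5: not dominated (best memory).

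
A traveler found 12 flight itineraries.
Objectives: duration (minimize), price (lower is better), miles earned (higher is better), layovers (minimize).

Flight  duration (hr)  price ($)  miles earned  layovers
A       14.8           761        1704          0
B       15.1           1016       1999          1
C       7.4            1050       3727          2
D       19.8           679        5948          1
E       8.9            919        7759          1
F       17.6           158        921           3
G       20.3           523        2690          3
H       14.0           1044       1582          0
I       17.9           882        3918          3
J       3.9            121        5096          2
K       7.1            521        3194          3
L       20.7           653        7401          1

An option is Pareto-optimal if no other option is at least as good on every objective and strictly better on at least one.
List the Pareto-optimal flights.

A, D, E, H, J, L

A: not dominated.
B: dominated by E (duration 8.9≤15.1, price 919≤1016, miles earned 7759≥1999, layovers 1≤1).
C: dominated by J (duration 3.9≤7.4, price 121≤1050, miles earned 5096≥3727, layovers 2≤2).
D: not dominated.
E: not dominated (best miles earned).
F: dominated by J (duration 3.9≤17.6, price 121≤158, miles earned 5096≥921, layovers 2≤3).
G: dominated by J (duration 3.9≤20.3, price 121≤523, miles earned 5096≥2690, layovers 2≤3).
H: not dominated.
I: dominated by J (duration 3.9≤17.9, price 121≤882, miles earned 5096≥3918, layovers 2≤3).
J: not dominated (best duration).
K: dominated by J (duration 3.9≤7.1, price 121≤521, miles earned 5096≥3194, layovers 2≤3).
L: not dominated.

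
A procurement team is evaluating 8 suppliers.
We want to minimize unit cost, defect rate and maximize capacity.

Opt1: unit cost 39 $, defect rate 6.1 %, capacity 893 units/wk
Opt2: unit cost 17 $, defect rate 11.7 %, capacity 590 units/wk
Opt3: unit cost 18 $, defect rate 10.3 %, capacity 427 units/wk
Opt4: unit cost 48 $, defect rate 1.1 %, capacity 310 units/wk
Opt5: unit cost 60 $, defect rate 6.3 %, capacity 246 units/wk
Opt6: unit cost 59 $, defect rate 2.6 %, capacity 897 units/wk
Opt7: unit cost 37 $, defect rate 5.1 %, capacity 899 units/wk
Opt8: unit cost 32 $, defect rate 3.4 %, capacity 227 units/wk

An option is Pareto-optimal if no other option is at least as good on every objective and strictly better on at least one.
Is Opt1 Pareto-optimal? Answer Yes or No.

No

Opt7 vs Opt1: unit cost 37≤39, defect rate 5.1≤6.1, capacity 899≥893 — Opt7 is at least as good on every objective and strictly better on at least one, so Opt7 dominates Opt1.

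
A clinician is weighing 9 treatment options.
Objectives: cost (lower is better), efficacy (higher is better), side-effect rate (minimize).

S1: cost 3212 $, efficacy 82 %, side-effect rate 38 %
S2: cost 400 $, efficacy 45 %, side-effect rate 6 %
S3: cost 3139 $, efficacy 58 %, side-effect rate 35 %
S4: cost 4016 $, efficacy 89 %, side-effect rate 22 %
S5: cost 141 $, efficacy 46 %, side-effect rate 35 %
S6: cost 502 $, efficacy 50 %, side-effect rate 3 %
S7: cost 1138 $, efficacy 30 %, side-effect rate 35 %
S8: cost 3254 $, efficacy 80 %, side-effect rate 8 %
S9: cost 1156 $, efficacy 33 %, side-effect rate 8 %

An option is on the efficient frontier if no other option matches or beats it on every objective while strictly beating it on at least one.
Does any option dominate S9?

Yes

S2 vs S9: cost 400≤1156, efficacy 45≥33, side-effect rate 6≤8 — S2 is at least as good on every objective and strictly better on at least one, so S2 dominates S9.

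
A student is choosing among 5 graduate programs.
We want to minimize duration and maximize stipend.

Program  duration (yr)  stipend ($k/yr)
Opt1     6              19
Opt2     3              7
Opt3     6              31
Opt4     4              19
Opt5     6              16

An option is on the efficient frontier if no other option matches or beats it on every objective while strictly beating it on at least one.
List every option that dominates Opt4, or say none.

none

Opt1: worse on duration (6 vs 4).
Opt2: worse on stipend (7 vs 19).
Opt3: worse on duration (6 vs 4).
Opt5: worse on duration (6 vs 4).
No option dominates Opt4.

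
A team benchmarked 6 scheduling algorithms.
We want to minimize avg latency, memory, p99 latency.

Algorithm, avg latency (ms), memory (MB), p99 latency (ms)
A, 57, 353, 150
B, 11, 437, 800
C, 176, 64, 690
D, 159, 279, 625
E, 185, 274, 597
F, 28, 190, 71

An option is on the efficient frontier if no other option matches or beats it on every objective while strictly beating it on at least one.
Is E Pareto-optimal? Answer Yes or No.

No

F vs E: avg latency 28≤185, memory 190≤274, p99 latency 71≤597 — F is at least as good on every objective and strictly better on at least one, so F dominates E.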